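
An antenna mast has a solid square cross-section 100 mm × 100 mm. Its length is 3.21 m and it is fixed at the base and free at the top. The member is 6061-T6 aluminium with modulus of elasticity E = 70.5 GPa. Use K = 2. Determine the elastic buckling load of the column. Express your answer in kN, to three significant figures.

I = a⁴/12 = 100⁴/12 = 8.333×10^6 mm⁴
I = 8.333×10^6 mm⁴ = 8.333×10^-6 m⁴
Effective length L_e = K·L = 2 × 3.21 = 6.420 m
P_cr = π²EI / L_e² = π² × 70.5×10⁹ × 8.333×10^-6 / 6.420² = 1.407×10^5 N

P_cr ≈ 141 kN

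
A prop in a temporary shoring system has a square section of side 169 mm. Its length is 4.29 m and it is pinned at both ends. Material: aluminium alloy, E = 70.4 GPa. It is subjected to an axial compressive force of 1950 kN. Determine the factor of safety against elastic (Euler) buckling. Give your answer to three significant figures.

I = a⁴/12 = 169⁴/12 = 6.798×10^7 mm⁴
I = 6.798×10^7 mm⁴ = 6.798×10^-5 m⁴
Effective length L_e = K·L = 1 × 4.29 = 4.290 m
P_cr = π²EI / L_e² = π² × 70.4×10⁹ × 6.798×10^-5 / 4.290² = 2.566×10^6 N
Factor of safety n = P_cr / P = 2566.4 / 1950 = 1.32

n ≈ 1.32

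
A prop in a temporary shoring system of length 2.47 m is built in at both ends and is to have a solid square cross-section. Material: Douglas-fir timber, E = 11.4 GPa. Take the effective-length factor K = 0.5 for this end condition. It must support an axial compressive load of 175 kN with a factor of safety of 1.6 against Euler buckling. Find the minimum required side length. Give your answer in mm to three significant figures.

Required P_cr = n·P = 1.6 × 175 = 280.0 kN
L_e = K·L = 0.5 × 2.47 = 1.235 m
Required I = P_cr·L_e²/(π²E) = 2.800×10^5 × 1.235² / (π² × 1.14×10^10) = 3.796×10^-6 m⁴
I_req = 3.796×10^6 mm⁴
Solid square: I = a⁴/12  ⇒  a = (12I)^(1/4) = (12×3.796×10^6)^(1/4) = 82.2 mm

a ≈ 82.2 mm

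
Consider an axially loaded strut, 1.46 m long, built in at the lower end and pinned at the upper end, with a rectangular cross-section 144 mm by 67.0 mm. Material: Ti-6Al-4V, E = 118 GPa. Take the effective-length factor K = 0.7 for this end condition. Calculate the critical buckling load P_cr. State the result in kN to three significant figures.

P_cr ≈ 4020 kN

Buckling occurs about the weak axis: I_min = h·b³/12 with b = 67.0 mm (the shorter side).
I_min = 144×67.0³/12 = 3.609×10^6 mm⁴
I = 3.609×10^6 mm⁴ = 3.609×10^-6 m⁴
Effective length L_e = K·L = 0.7 × 1.46 = 1.022 m
P_cr = π²EI / L_e² = π² × 118×10⁹ × 3.609×10^-6 / 1.022² = 4.024×10^6 N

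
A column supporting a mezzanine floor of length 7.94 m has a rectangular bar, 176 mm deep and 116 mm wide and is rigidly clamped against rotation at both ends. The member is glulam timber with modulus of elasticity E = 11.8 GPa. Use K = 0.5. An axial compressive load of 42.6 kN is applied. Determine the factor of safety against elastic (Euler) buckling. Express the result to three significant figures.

n ≈ 3.97

Buckling occurs about the weak axis: I_min = h·b³/12 with b = 116 mm (the shorter side).
I_min = 176×116³/12 = 2.289×10^7 mm⁴
I = 2.289×10^7 mm⁴ = 2.289×10^-5 m⁴
Effective length L_e = K·L = 0.5 × 7.94 = 3.970 m
P_cr = π²EI / L_e² = π² × 11.8×10⁹ × 2.289×10^-5 / 3.970² = 1.692×10^5 N
Factor of safety n = P_cr / P = 169.16 / 42.6 = 3.97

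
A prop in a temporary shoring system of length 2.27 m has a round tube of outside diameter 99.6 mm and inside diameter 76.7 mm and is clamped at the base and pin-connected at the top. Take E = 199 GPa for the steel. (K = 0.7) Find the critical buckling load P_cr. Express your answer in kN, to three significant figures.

P_cr ≈ 2440 kN

d_o = 99.6 mm, d_i = 76.7 mm
I = π(d_o⁴ − d_i⁴)/64 = π(99.6⁴ − 76.70⁴)/64 = 3.132×10^6 mm⁴
I = 3.132×10^6 mm⁴ = 3.132×10^-6 m⁴
Effective length L_e = K·L = 0.7 × 2.27 = 1.589 m
P_cr = π²EI / L_e² = π² × 199×10⁹ × 3.132×10^-6 / 1.589² = 2.436×10^6 N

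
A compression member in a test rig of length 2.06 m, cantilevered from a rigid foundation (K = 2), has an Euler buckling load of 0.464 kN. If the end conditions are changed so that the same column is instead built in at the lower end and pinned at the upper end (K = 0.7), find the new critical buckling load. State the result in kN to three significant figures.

P_cr ≈ 3.79 kN

P_cr ∝ 1/K², so P_cr,new = P_cr,old × (K_old/K_new)² = 0.464 × (2/0.7)²
= 0.464 × 8.163 = 3.79 kN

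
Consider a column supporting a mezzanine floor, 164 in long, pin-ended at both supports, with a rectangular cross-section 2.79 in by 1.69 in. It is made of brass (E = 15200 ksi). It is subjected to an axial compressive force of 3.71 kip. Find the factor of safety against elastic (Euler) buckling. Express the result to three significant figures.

n ≈ 1.69

Buckling occurs about the weak axis: I_min = h·b³/12 with b = 1.69 in (the shorter side).
I_min = 2.79×1.69³/12 = 1.122 in⁴
Effective length L_e = K·L = 1 × 164 = 164.0 in
P_cr = π²EI / L_e² = π² × 15200×10³ × 1.122 / 164.0² = 6.259×10^3 lb
Factor of safety n = P_cr / P = 6.2595 / 3.71 = 1.69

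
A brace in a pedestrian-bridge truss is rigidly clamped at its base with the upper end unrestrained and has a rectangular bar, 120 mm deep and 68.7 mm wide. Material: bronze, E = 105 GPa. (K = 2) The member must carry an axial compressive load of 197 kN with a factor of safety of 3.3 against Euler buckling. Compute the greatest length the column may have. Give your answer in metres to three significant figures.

L_max ≈ 1.14 m

Buckling occurs about the weak axis: I_min = h·b³/12 with b = 68.7 mm (the shorter side).
I_min = 120×68.7³/12 = 3.242×10^6 mm⁴
I = 3.242×10^-6 m⁴
Required critical load P_cr = n·P = 3.3 × 197 = 650.1 kN = 6.501×10^5 N
From P_cr = π²EI/(K·L)²:  L = (1/K)·√(π²EI/P_cr) = (1/2)·√(π²×1.05×10^11×3.242×10^-6/6.501×10^5)
L = 1.14 m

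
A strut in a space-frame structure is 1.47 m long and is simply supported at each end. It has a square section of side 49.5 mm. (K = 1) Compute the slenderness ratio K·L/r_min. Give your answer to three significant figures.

λ ≈ 103

For a square r = a/√12 = 49.5/√12 = 14.29 mm
L_e = K·L = 1 × 1.47 m = 1.470 m = 1470.0 mm
λ = L_e / r_min = 1470.0 / 14.29 = 103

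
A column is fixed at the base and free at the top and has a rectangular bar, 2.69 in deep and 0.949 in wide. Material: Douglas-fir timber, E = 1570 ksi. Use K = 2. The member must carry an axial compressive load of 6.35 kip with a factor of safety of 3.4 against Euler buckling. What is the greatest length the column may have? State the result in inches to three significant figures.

Buckling occurs about the weak axis: I_min = h·b³/12 with b = 0.949 in (the shorter side).
I_min = 2.69×0.949³/12 = 0.1916 in⁴
Required critical load P_cr = n·P = 3.4 × 6.35 = 21.59 kip = 2.159×10^4 lb
From P_cr = π²EI/(K·L)²:  L = (1/K)·√(π²EI/P_cr) = (1/2)·√(π²×1.57×10^6×0.1916/2.159×10^4)
L = 5.86 in

L_max ≈ 5.86 in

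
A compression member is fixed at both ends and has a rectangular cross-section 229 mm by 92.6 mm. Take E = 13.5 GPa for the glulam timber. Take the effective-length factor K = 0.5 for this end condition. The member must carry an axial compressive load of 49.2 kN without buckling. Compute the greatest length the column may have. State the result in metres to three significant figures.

L_max ≈ 12.8 m

Buckling occurs about the weak axis: I_min = h·b³/12 with b = 92.6 mm (the shorter side).
I_min = 229×92.6³/12 = 1.515×10^7 mm⁴
I = 1.515×10^-5 m⁴
At the buckling limit P_cr = P = 4.920×10^4 N
From P_cr = π²EI/(K·L)²:  L = (1/K)·√(π²EI/P_cr) = (1/0.5)·√(π²×1.35×10^10×1.515×10^-5/4.920×10^4)
L = 12.8 m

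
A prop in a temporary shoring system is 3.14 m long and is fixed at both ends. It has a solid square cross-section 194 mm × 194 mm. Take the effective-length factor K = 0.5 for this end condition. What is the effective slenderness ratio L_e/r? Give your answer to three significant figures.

For a square r = a/√12 = 194/√12 = 56.00 mm
L_e = K·L = 0.5 × 3.14 m = 1.570 m = 1570.0 mm
λ = L_e / r_min = 1570.0 / 56.00 = 28.0

λ ≈ 28.0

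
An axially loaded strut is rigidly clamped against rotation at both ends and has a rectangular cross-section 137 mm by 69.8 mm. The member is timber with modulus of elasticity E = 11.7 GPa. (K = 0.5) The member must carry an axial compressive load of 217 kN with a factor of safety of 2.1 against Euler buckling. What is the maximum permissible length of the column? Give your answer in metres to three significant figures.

Buckling occurs about the weak axis: I_min = h·b³/12 with b = 69.8 mm (the shorter side).
I_min = 137×69.8³/12 = 3.882×10^6 mm⁴
I = 3.882×10^-6 m⁴
Required critical load P_cr = n·P = 2.1 × 217 = 455.7 kN = 4.557×10^5 N
From P_cr = π²EI/(K·L)²:  L = (1/K)·√(π²EI/P_cr) = (1/0.5)·√(π²×1.17×10^10×3.882×10^-6/4.557×10^5)
L = 1.98 m

L_max ≈ 1.98 m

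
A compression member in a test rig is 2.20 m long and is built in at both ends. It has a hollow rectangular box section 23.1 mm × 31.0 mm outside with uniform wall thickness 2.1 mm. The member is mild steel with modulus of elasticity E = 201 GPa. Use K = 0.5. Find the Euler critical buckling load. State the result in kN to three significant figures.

P_cr ≈ 27.5 kN

Inner dimensions: h_i = 31.0 − 2×2.1 = 26.80 mm, b_i = 23.1 − 2×2.1 = 18.90 mm
Weak-axis I_min = (h_o·b_o³ − h_i·b_i³)/12 with b_o = 23.1, b_i = 18.90 mm (shorter outer/inner sides).
I_min = (31.0×23.1³ − 26.80×18.90³)/12 = 1.677×10^4 mm⁴
I = 1.677×10^4 mm⁴ = 1.677×10^-8 m⁴
Effective length L_e = K·L = 0.5 × 2.20 = 1.100 m
P_cr = π²EI / L_e² = π² × 201×10⁹ × 1.677×10^-8 / 1.100² = 2.749×10^4 N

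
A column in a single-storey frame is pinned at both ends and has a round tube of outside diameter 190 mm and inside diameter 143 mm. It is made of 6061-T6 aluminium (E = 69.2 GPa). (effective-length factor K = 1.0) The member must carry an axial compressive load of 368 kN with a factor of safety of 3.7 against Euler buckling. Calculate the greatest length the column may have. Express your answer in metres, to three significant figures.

d_o = 190 mm, d_i = 143 mm
I = π(d_o⁴ − d_i⁴)/64 = π(190⁴ − 143.0⁴)/64 = 4.344×10^7 mm⁴
I = 4.344×10^-5 m⁴
Required critical load P_cr = n·P = 3.7 × 368 = 1362 kN = 1.362×10^6 N
From P_cr = π²EI/(K·L)²:  L = (1/K)·√(π²EI/P_cr) = (1/1)·√(π²×6.92×10^10×4.344×10^-5/1.362×10^6)
L = 4.67 m

L_max ≈ 4.67 m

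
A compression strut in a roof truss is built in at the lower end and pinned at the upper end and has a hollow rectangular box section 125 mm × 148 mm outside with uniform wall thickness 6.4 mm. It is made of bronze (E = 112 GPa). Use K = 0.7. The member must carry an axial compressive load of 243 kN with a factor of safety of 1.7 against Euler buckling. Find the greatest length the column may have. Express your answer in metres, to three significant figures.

Inner dimensions: h_i = 148 − 2×6.4 = 135.2 mm, b_i = 125 − 2×6.4 = 112.2 mm
Weak-axis I_min = (h_o·b_o³ − h_i·b_i³)/12 with b_o = 125, b_i = 112.2 mm (shorter outer/inner sides).
I_min = (148×125³ − 135.2×112.2³)/12 = 8.175×10^6 mm⁴
I = 8.175×10^-6 m⁴
Required critical load P_cr = n·P = 1.7 × 243 = 413.1 kN = 4.131×10^5 N
From P_cr = π²EI/(K·L)²:  L = (1/K)·√(π²EI/P_cr) = (1/0.7)·√(π²×1.12×10^11×8.175×10^-6/4.131×10^5)
L = 6.68 m

L_max ≈ 6.68 m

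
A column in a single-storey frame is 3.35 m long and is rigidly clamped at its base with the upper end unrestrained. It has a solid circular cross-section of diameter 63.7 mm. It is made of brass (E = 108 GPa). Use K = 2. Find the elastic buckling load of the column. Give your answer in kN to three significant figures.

I = πd⁴/64 = π×63.7⁴/64 = 8.082×10^5 mm⁴
I = 8.082×10^5 mm⁴ = 8.082×10^-7 m⁴
Effective length L_e = K·L = 2 × 3.35 = 6.700 m
P_cr = π²EI / L_e² = π² × 108×10⁹ × 8.082×10^-7 / 6.700² = 1.919×10^4 N

P_cr ≈ 19.2 kN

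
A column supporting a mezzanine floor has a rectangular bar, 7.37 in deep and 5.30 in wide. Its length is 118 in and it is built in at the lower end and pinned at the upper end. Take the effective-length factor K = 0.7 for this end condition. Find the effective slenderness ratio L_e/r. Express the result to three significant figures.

Buckling occurs about the weak axis: I_min = h·b³/12 with b = 5.30 in (the shorter side).
I_min = 7.37×5.30³/12 = 91.44 in⁴
A = 39.06 in²;  r_min = √(I/A) = √(91.44/39.06) = 1.530 in
L_e = K·L = 0.7 × 118 = 82.60 in
λ = L_e / r_min = 82.600 / 1.530 = 54.0

λ ≈ 54.0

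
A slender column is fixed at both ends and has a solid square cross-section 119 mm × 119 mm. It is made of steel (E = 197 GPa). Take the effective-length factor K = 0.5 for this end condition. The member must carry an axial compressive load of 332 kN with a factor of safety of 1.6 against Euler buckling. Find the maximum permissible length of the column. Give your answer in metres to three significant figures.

I = a⁴/12 = 119⁴/12 = 1.671×10^7 mm⁴
I = 1.671×10^-5 m⁴
Required critical load P_cr = n·P = 1.6 × 332 = 531.2 kN = 5.312×10^5 N
From P_cr = π²EI/(K·L)²:  L = (1/K)·√(π²EI/P_cr) = (1/0.5)·√(π²×1.97×10^11×1.671×10^-5/5.312×10^5)
L = 15.6 m

L_max ≈ 15.6 m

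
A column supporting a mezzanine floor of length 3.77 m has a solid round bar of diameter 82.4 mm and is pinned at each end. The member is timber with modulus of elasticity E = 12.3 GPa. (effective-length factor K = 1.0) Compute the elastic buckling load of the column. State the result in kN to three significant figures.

P_cr ≈ 19.3 kN

I = πd⁴/64 = π×82.4⁴/64 = 2.263×10^6 mm⁴
I = 2.263×10^6 mm⁴ = 2.263×10^-6 m⁴
Effective length L_e = K·L = 1 × 3.77 = 3.770 m
P_cr = π²EI / L_e² = π² × 12.3×10⁹ × 2.263×10^-6 / 3.770² = 1.933×10^4 N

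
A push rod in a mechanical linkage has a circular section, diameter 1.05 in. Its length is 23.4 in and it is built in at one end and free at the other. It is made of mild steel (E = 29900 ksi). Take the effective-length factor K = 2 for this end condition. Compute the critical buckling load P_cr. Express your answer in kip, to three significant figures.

I = πd⁴/64 = π×1.05⁴/64 = 5.967×10^-2 in⁴
Effective length L_e = K·L = 2 × 23.4 = 46.80 in
P_cr = π²EI / L_e² = π² × 29900×10³ × 5.967×10^-2 / 46.80² = 8.039×10^3 lb

P_cr ≈ 8.04 kip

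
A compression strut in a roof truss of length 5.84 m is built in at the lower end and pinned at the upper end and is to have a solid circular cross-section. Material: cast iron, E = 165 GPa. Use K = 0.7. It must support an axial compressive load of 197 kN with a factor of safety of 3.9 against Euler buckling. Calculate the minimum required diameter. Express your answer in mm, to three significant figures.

d ≈ 113 mm

Required P_cr = n·P = 3.9 × 197 = 768.3 kN
L_e = K·L = 0.7 × 5.84 = 4.088 m
Required I = P_cr·L_e²/(π²E) = 7.683×10^5 × 4.088² / (π² × 1.65×10^11) = 7.884×10^-6 m⁴
I_req = 7.884×10^6 mm⁴
Solid circle: I = πd⁴/64  ⇒  d = (64I/π)^(1/4) = (64×7.884×10^6/π)^(1/4) = 113 mm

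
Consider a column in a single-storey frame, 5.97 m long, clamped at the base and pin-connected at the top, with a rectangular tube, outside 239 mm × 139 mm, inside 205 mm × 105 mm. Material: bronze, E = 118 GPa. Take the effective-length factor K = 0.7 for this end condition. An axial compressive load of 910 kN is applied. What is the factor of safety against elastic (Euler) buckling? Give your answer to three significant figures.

Weak-axis I_min = (h_o·b_o³ − h_i·b_i³)/12 with b_o = 139, b_i = 105.0 mm (shorter outer/inner sides).
I_min = (239×139³ − 205.0×105.0³)/12 = 3.371×10^7 mm⁴
I = 3.371×10^7 mm⁴ = 3.371×10^-5 m⁴
Effective length L_e = K·L = 0.7 × 5.97 = 4.179 m
P_cr = π²EI / L_e² = π² × 118×10⁹ × 3.371×10^-5 / 4.179² = 2.248×10^6 N
Factor of safety n = P_cr / P = 2248.2 / 910 = 2.47

n ≈ 2.47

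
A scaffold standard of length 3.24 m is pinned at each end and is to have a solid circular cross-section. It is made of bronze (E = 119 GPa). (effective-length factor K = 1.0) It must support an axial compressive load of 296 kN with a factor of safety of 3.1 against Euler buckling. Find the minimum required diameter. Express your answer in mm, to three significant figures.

d ≈ 114 mm

Required P_cr = n·P = 3.1 × 296 = 917.6 kN
L_e = K·L = 1 × 3.24 = 3.240 m
Required I = P_cr·L_e²/(π²E) = 9.176×10^5 × 3.240² / (π² × 1.19×10^11) = 8.202×10^-6 m⁴
I_req = 8.202×10^6 mm⁴
Solid circle: I = πd⁴/64  ⇒  d = (64I/π)^(1/4) = (64×8.202×10^6/π)^(1/4) = 114 mm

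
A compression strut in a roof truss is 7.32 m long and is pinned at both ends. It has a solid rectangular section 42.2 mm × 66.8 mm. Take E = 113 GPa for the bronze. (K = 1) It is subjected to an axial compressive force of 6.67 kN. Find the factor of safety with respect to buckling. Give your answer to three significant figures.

Buckling occurs about the weak axis: I_min = h·b³/12 with b = 42.2 mm (the shorter side).
I_min = 66.8×42.2³/12 = 4.183×10^5 mm⁴
I = 4.183×10^5 mm⁴ = 4.183×10^-7 m⁴
Effective length L_e = K·L = 1 × 7.32 = 7.320 m
P_cr = π²EI / L_e² = π² × 113×10⁹ × 4.183×10^-7 / 7.320² = 8.707×10^3 N
Factor of safety n = P_cr / P = 8.7074 / 6.67 = 1.31

n ≈ 1.31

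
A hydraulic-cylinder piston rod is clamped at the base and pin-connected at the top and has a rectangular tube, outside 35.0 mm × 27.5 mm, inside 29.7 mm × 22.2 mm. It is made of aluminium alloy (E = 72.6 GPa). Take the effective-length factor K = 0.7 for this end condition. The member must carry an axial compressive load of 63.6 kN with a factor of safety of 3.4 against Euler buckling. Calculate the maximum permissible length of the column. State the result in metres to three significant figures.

L_max ≈ 0.477 m

Weak-axis I_min = (h_o·b_o³ − h_i·b_i³)/12 with b_o = 27.5, b_i = 22.20 mm (shorter outer/inner sides).
I_min = (35.0×27.5³ − 29.70×22.20³)/12 = 3.358×10^4 mm⁴
I = 3.358×10^-8 m⁴
Required critical load P_cr = n·P = 3.4 × 63.6 = 216.2 kN = 2.162×10^5 N
From P_cr = π²EI/(K·L)²:  L = (1/K)·√(π²EI/P_cr) = (1/0.7)·√(π²×7.26×10^10×3.358×10^-8/2.162×10^5)
L = 0.477 m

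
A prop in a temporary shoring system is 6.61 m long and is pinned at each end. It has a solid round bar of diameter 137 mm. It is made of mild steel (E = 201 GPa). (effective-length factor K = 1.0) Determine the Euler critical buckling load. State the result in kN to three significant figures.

I = πd⁴/64 = π×137⁴/64 = 1.729×10^7 mm⁴
I = 1.729×10^7 mm⁴ = 1.729×10^-5 m⁴
Effective length L_e = K·L = 1 × 6.61 = 6.610 m
P_cr = π²EI / L_e² = π² × 201×10⁹ × 1.729×10^-5 / 6.610² = 7.851×10^5 N

P_cr ≈ 785 kN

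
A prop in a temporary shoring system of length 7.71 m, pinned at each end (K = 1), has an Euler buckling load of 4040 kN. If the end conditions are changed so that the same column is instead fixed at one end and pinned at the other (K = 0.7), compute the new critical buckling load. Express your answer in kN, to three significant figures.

P_cr ∝ 1/K², so P_cr,new = P_cr,old × (K_old/K_new)² = 4040 × (1/0.7)²
= 4040 × 2.041 = 8240 kN

P_cr ≈ 8240 kN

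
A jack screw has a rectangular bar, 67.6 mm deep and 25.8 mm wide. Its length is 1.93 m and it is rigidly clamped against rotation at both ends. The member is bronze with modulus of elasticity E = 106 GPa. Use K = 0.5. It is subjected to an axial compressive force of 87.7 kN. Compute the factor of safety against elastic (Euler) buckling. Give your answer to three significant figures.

Buckling occurs about the weak axis: I_min = h·b³/12 with b = 25.8 mm (the shorter side).
I_min = 67.6×25.8³/12 = 9.674×10^4 mm⁴
I = 9.674×10^4 mm⁴ = 9.674×10^-8 m⁴
Effective length L_e = K·L = 0.5 × 1.93 = 0.9650 m
P_cr = π²EI / L_e² = π² × 106×10⁹ × 9.674×10^-8 / 0.9650² = 1.087×10^5 N
Factor of safety n = P_cr / P = 108.69 / 87.7 = 1.24

n ≈ 1.24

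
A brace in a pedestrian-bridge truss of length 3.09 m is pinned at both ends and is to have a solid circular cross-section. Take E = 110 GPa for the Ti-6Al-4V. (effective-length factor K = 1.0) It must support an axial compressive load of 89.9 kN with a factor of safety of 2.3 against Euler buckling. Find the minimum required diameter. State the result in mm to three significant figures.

Required P_cr = n·P = 2.3 × 89.9 = 206.8 kN
L_e = K·L = 1 × 3.09 = 3.090 m
Required I = P_cr·L_e²/(π²E) = 2.068×10^5 × 3.090² / (π² × 1.10×10^11) = 1.818×10^-6 m⁴
I_req = 1.818×10^6 mm⁴
Solid circle: I = πd⁴/64  ⇒  d = (64I/π)^(1/4) = (64×1.818×10^6/π)^(1/4) = 78.0 mm

d ≈ 78.0 mm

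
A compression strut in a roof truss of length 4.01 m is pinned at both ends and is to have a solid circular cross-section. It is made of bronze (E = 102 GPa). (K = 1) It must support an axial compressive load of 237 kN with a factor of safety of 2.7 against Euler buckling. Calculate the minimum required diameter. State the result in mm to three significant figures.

Required P_cr = n·P = 2.7 × 237 = 639.9 kN
L_e = K·L = 1 × 4.01 = 4.010 m
Required I = P_cr·L_e²/(π²E) = 6.399×10^5 × 4.010² / (π² × 1.02×10^11) = 1.022×10^-5 m⁴
I_req = 1.022×10^7 mm⁴
Solid circle: I = πd⁴/64  ⇒  d = (64I/π)^(1/4) = (64×1.022×10^7/π)^(1/4) = 120 mm

d ≈ 120 mm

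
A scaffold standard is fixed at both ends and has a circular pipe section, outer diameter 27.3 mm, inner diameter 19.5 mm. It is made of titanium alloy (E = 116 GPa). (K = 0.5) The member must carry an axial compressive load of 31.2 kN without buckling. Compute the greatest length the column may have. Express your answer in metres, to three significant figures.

d_o = 27.3 mm, d_i = 19.5 mm
I = π(d_o⁴ − d_i⁴)/64 = π(27.3⁴ − 19.50⁴)/64 = 2.017×10^4 mm⁴
I = 2.017×10^-8 m⁴
At the buckling limit P_cr = P = 3.120×10^4 N
From P_cr = π²EI/(K·L)²:  L = (1/K)·√(π²EI/P_cr) = (1/0.5)·√(π²×1.16×10^11×2.017×10^-8/3.120×10^4)
L = 1.72 m

L_max ≈ 1.72 m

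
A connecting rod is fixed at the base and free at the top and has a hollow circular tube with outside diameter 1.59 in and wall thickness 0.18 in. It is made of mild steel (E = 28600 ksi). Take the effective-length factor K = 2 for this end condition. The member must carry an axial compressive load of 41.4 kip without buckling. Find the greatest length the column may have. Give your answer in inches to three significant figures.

L_max ≈ 18.5 in

Inner diameter d_i = 1.59 − 2×0.18 = 1.230 in
I = π(d_o⁴ − d_i⁴)/64 = π(1.59⁴ − 1.230⁴)/64 = 0.2014 in⁴
At the buckling limit P_cr = P = 4.140×10^4 lb
From P_cr = π²EI/(K·L)²:  L = (1/K)·√(π²EI/P_cr) = (1/2)·√(π²×2.86×10^7×0.2014/4.140×10^4)
L = 18.5 in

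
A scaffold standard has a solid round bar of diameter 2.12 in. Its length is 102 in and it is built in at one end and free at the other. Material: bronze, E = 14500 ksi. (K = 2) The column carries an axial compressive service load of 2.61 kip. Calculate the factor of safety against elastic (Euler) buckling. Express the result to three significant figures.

I = πd⁴/64 = π×2.12⁴/64 = 0.9915 in⁴
Effective length L_e = K·L = 2 × 102 = 204.0 in
P_cr = π²EI / L_e² = π² × 14500×10³ × 0.9915 / 204.0² = 3.410×10^3 lb
Factor of safety n = P_cr / P = 3.4097 / 2.61 = 1.31

n ≈ 1.31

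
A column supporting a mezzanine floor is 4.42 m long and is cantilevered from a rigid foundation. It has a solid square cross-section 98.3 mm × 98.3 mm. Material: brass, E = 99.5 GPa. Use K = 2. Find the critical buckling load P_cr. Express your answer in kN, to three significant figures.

P_cr ≈ 97.8 kN

I = a⁴/12 = 98.3⁴/12 = 7.781×10^6 mm⁴
I = 7.781×10^6 mm⁴ = 7.781×10^-6 m⁴
Effective length L_e = K·L = 2 × 4.42 = 8.840 m
P_cr = π²EI / L_e² = π² × 99.5×10⁹ × 7.781×10^-6 / 8.840² = 9.778×10^4 N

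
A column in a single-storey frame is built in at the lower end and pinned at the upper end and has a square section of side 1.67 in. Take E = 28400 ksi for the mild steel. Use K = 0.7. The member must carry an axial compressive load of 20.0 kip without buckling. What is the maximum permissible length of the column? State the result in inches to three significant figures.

I = a⁴/12 = 1.67⁴/12 = 0.6482 in⁴
At the buckling limit P_cr = P = 2.000×10^4 lb
From P_cr = π²EI/(K·L)²:  L = (1/K)·√(π²EI/P_cr) = (1/0.7)·√(π²×2.84×10^7×0.6482/2.000×10^4)
L = 136 in

L_max ≈ 136 in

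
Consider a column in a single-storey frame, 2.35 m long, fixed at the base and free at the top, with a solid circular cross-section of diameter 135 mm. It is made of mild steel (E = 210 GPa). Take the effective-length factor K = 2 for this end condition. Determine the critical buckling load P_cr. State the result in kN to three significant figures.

P_cr ≈ 1530 kN

I = πd⁴/64 = π×135⁴/64 = 1.630×10^7 mm⁴
I = 1.630×10^7 mm⁴ = 1.630×10^-5 m⁴
Effective length L_e = K·L = 2 × 2.35 = 4.700 m
P_cr = π²EI / L_e² = π² × 210×10⁹ × 1.630×10^-5 / 4.700² = 1.530×10^6 N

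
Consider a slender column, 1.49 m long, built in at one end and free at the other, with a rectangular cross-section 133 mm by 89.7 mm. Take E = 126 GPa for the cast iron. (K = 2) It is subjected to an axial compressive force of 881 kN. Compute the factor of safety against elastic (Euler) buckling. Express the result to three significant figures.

n ≈ 1.27

Buckling occurs about the weak axis: I_min = h·b³/12 with b = 89.7 mm (the shorter side).
I_min = 133×89.7³/12 = 7.999×10^6 mm⁴
I = 7.999×10^6 mm⁴ = 7.999×10^-6 m⁴
Effective length L_e = K·L = 2 × 1.49 = 2.980 m
P_cr = π²EI / L_e² = π² × 126×10⁹ × 7.999×10^-6 / 2.980² = 1.120×10^6 N
Factor of safety n = P_cr / P = 1120.2 / 881 = 1.27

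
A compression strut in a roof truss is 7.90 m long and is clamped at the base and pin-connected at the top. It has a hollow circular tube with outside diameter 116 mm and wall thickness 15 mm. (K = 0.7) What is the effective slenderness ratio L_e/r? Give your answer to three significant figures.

Inner diameter d_i = 116 − 2×15 = 86.00 mm
I = π(d_o⁴ − d_i⁴)/64 = π(116⁴ − 86.00⁴)/64 = 6.203×10^6 mm⁴
A = 4.760×10^3 mm²;  r_min = √(I/A) = √(6.203×10^6/4.760×10^3) = 36.10 mm
L_e = K·L = 0.7 × 7.90 m = 5.530 m = 5530.0 mm
λ = L_e / r_min = 5530.0 / 36.10 = 153

λ ≈ 153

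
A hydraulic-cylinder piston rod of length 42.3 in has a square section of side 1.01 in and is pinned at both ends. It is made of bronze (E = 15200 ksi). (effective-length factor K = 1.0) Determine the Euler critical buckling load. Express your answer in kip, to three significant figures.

I = a⁴/12 = 1.01⁴/12 = 8.672×10^-2 in⁴
Effective length L_e = K·L = 1 × 42.3 = 42.30 in
P_cr = π²EI / L_e² = π² × 15200×10³ × 8.672×10^-2 / 42.30² = 7.271×10^3 lb

P_cr ≈ 7.27 kip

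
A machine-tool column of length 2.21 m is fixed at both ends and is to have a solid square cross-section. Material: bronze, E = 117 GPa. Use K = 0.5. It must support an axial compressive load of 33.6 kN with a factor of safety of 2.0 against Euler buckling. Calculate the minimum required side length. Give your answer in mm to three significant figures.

a ≈ 30.4 mm

Required P_cr = n·P = 2.0 × 33.6 = 67.20 kN
L_e = K·L = 0.5 × 2.21 = 1.105 m
Required I = P_cr·L_e²/(π²E) = 6.720×10^4 × 1.105² / (π² × 1.17×10^11) = 7.106×10^-8 m⁴
I_req = 7.106×10^4 mm⁴
Solid square: I = a⁴/12  ⇒  a = (12I)^(1/4) = (12×7.106×10^4)^(1/4) = 30.4 mm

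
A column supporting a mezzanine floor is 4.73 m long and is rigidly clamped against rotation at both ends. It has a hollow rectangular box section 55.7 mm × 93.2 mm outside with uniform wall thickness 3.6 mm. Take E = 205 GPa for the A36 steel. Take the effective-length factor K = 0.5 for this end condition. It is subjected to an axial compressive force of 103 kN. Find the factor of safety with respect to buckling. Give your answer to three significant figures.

Inner dimensions: h_i = 93.2 − 2×3.6 = 86.00 mm, b_i = 55.7 − 2×3.6 = 48.50 mm
Weak-axis I_min = (h_o·b_o³ − h_i·b_i³)/12 with b_o = 55.7, b_i = 48.50 mm (shorter outer/inner sides).
I_min = (93.2×55.7³ − 86.00×48.50³)/12 = 5.245×10^5 mm⁴
I = 5.245×10^5 mm⁴ = 5.245×10^-7 m⁴
Effective length L_e = K·L = 0.5 × 4.73 = 2.365 m
P_cr = π²EI / L_e² = π² × 205×10⁹ × 5.245×10^-7 / 2.365² = 1.897×10^5 N
Factor of safety n = P_cr / P = 189.75 / 103 = 1.84

n ≈ 1.84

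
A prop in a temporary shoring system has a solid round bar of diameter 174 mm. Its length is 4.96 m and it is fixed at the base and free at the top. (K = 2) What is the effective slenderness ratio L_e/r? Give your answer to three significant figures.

λ ≈ 228

For a solid circle r = d/4 = 174/4 = 43.50 mm
L_e = K·L = 2 × 4.96 m = 9.920 m = 9920.0 mm
λ = L_e / r_min = 9920.0 / 43.50 = 228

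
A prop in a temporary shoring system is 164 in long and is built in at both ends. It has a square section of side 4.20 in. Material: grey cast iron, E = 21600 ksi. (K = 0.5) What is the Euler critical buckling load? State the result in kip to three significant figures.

I = a⁴/12 = 4.20⁴/12 = 25.93 in⁴
Effective length L_e = K·L = 0.5 × 164 = 82.00 in
P_cr = π²EI / L_e² = π² × 21600×10³ × 25.93 / 82.00² = 8.221×10^5 lb

P_cr ≈ 822 kip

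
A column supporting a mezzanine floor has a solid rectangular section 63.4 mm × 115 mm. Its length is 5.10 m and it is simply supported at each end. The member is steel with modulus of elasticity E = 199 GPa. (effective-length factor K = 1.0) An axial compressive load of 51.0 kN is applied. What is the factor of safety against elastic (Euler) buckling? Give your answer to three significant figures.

n ≈ 3.62

Buckling occurs about the weak axis: I_min = h·b³/12 with b = 63.4 mm (the shorter side).
I_min = 115×63.4³/12 = 2.442×10^6 mm⁴
I = 2.442×10^6 mm⁴ = 2.442×10^-6 m⁴
Effective length L_e = K·L = 1 × 5.10 = 5.100 m
P_cr = π²EI / L_e² = π² × 199×10⁹ × 2.442×10^-6 / 5.100² = 1.844×10^5 N
Factor of safety n = P_cr / P = 184.42 / 51.0 = 3.62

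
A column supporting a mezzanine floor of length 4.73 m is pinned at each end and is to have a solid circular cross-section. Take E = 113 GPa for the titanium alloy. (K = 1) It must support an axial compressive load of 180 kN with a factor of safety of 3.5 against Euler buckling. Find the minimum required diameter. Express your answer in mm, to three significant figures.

Required P_cr = n·P = 3.5 × 180 = 630.0 kN
L_e = K·L = 1 × 4.73 = 4.730 m
Required I = P_cr·L_e²/(π²E) = 6.300×10^5 × 4.730² / (π² × 1.13×10^11) = 1.264×10^-5 m⁴
I_req = 1.264×10^7 mm⁴
Solid circle: I = πd⁴/64  ⇒  d = (64I/π)^(1/4) = (64×1.264×10^7/π)^(1/4) = 127 mm

d ≈ 127 mm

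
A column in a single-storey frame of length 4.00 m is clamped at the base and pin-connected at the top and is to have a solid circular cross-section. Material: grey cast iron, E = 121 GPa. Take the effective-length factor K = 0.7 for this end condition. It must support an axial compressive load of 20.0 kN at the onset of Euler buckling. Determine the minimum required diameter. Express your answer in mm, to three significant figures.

L_e = K·L = 0.7 × 4.00 = 2.800 m
Required I = P_cr·L_e²/(π²E) = 2.000×10^4 × 2.800² / (π² × 1.21×10^11) = 1.313×10^-7 m⁴
I_req = 1.313×10^5 mm⁴
Solid circle: I = πd⁴/64  ⇒  d = (64I/π)^(1/4) = (64×1.313×10^5/π)^(1/4) = 40.4 mm

d ≈ 40.4 mm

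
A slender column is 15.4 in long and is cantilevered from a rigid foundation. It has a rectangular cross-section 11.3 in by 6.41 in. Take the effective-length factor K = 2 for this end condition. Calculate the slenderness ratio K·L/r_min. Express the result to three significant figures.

For a rectangle r_min = b/√12 = 6.41/√12 = 1.850 in
L_e = K·L = 2 × 15.4 = 30.80 in
λ = L_e / r_min = 30.800 / 1.850 = 16.6

λ ≈ 16.6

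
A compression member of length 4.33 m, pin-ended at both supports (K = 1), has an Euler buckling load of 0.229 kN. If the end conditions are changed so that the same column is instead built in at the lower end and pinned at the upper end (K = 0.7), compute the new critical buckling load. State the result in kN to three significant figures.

P_cr ≈ 0.467 kN

P_cr ∝ 1/K², so P_cr,new = P_cr,old × (K_old/K_new)² = 0.229 × (1/0.7)²
= 0.229 × 2.041 = 0.467 kN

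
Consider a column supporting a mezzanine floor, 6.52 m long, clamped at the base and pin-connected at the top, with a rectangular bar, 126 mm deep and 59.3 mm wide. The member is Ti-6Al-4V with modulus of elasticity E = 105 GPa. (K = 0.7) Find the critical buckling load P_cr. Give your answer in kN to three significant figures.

Buckling occurs about the weak axis: I_min = h·b³/12 with b = 59.3 mm (the shorter side).
I_min = 126×59.3³/12 = 2.190×10^6 mm⁴
I = 2.190×10^6 mm⁴ = 2.190×10^-6 m⁴
Effective length L_e = K·L = 0.7 × 6.52 = 4.564 m
P_cr = π²EI / L_e² = π² × 105×10⁹ × 2.190×10^-6 / 4.564² = 1.089×10^5 N

P_cr ≈ 109 kN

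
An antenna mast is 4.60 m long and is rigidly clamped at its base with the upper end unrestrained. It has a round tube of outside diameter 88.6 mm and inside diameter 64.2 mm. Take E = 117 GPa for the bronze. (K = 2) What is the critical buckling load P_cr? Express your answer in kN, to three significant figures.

P_cr ≈ 29.9 kN

d_o = 88.6 mm, d_i = 64.2 mm
I = π(d_o⁴ − d_i⁴)/64 = π(88.6⁴ − 64.20⁴)/64 = 2.191×10^6 mm⁴
I = 2.191×10^6 mm⁴ = 2.191×10^-6 m⁴
Effective length L_e = K·L = 2 × 4.60 = 9.200 m
P_cr = π²EI / L_e² = π² × 117×10⁹ × 2.191×10^-6 / 9.200² = 2.989×10^4 N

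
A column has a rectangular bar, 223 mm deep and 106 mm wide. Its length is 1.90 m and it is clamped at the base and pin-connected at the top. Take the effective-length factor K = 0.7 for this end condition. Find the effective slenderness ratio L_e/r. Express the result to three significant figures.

λ ≈ 43.5

Buckling occurs about the weak axis: I_min = h·b³/12 with b = 106 mm (the shorter side).
I_min = 223×106³/12 = 2.213×10^7 mm⁴
A = 2.364×10^4 mm²;  r_min = √(I/A) = √(2.213×10^7/2.364×10^4) = 30.60 mm
L_e = K·L = 0.7 × 1.90 m = 1.330 m = 1330.0 mm
λ = L_e / r_min = 1330.0 / 30.60 = 43.5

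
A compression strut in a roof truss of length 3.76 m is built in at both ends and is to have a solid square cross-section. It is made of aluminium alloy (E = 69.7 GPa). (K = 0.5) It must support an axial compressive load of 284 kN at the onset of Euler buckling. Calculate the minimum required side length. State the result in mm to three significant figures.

L_e = K·L = 0.5 × 3.76 = 1.880 m
Required I = P_cr·L_e²/(π²E) = 2.840×10^5 × 1.880² / (π² × 6.97×10^10) = 1.459×10^-6 m⁴
I_req = 1.459×10^6 mm⁴
Solid square: I = a⁴/12  ⇒  a = (12I)^(1/4) = (12×1.459×10^6)^(1/4) = 64.7 mm

a ≈ 64.7 mm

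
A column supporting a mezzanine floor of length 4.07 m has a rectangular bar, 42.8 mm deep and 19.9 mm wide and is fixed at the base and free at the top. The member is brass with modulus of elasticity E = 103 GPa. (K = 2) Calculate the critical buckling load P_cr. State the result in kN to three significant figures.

Buckling occurs about the weak axis: I_min = h·b³/12 with b = 19.9 mm (the shorter side).
I_min = 42.8×19.9³/12 = 2.811×10^4 mm⁴
I = 2.811×10^4 mm⁴ = 2.811×10^-8 m⁴
Effective length L_e = K·L = 2 × 4.07 = 8.140 m
P_cr = π²EI / L_e² = π² × 103×10⁹ × 2.811×10^-8 / 8.140² = 431.2 N

P_cr ≈ 0.431 kN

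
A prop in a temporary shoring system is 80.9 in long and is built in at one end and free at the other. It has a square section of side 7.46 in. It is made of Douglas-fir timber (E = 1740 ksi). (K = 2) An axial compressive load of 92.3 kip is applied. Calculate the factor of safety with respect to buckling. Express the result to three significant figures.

I = a⁴/12 = 7.46⁴/12 = 258.1 in⁴
Effective length L_e = K·L = 2 × 80.9 = 161.8 in
P_cr = π²EI / L_e² = π² × 1740×10³ × 258.1 / 161.8² = 1.693×10^5 lb
Factor of safety n = P_cr / P = 169.30 / 92.3 = 1.83

n ≈ 1.83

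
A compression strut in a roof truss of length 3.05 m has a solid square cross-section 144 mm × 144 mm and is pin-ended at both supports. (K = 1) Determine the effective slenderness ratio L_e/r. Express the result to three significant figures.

λ ≈ 73.4

For a square r = a/√12 = 144/√12 = 41.57 mm
L_e = K·L = 1 × 3.05 m = 3.050 m = 3050.0 mm
λ = L_e / r_min = 3050.0 / 41.57 = 73.4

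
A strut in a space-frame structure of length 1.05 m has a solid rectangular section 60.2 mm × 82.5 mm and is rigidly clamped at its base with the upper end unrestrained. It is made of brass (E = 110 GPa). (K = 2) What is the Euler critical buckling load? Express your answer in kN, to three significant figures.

Buckling occurs about the weak axis: I_min = h·b³/12 with b = 60.2 mm (the shorter side).
I_min = 82.5×60.2³/12 = 1.500×10^6 mm⁴
I = 1.500×10^6 mm⁴ = 1.500×10^-6 m⁴
Effective length L_e = K·L = 2 × 1.05 = 2.100 m
P_cr = π²EI / L_e² = π² × 110×10⁹ × 1.500×10^-6 / 2.100² = 3.692×10^5 N

P_cr ≈ 369 kN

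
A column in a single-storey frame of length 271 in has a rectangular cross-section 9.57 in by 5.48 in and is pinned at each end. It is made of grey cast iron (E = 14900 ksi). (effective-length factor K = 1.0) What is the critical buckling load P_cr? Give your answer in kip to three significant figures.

P_cr ≈ 263 kip

Buckling occurs about the weak axis: I_min = h·b³/12 with b = 5.48 in (the shorter side).
I_min = 9.57×5.48³/12 = 131.2 in⁴
Effective length L_e = K·L = 1 × 271 = 271.0 in
P_cr = π²EI / L_e² = π² × 14900×10³ × 131.2 / 271.0² = 2.628×10^5 lb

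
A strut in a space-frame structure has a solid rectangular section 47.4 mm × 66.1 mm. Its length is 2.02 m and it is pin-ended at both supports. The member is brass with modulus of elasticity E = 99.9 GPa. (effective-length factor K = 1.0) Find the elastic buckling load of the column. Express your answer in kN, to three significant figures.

Buckling occurs about the weak axis: I_min = h·b³/12 with b = 47.4 mm (the shorter side).
I_min = 66.1×47.4³/12 = 5.866×10^5 mm⁴
I = 5.866×10^5 mm⁴ = 5.866×10^-7 m⁴
Effective length L_e = K·L = 1 × 2.02 = 2.020 m
P_cr = π²EI / L_e² = π² × 99.9×10⁹ × 5.866×10^-7 / 2.020² = 1.417×10^5 N

P_cr ≈ 142 kN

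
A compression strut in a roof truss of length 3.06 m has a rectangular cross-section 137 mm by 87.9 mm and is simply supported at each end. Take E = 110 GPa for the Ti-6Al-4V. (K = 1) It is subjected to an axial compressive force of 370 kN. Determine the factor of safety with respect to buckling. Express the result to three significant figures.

Buckling occurs about the weak axis: I_min = h·b³/12 with b = 87.9 mm (the shorter side).
I_min = 137×87.9³/12 = 7.754×10^6 mm⁴
I = 7.754×10^6 mm⁴ = 7.754×10^-6 m⁴
Effective length L_e = K·L = 1 × 3.06 = 3.060 m
P_cr = π²EI / L_e² = π² × 110×10⁹ × 7.754×10^-6 / 3.060² = 8.990×10^5 N
Factor of safety n = P_cr / P = 898.99 / 370 = 2.43

n ≈ 2.43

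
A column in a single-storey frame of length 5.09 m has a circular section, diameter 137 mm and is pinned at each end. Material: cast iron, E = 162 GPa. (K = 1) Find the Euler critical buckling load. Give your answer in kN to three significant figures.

I = πd⁴/64 = π×137⁴/64 = 1.729×10^7 mm⁴
I = 1.729×10^7 mm⁴ = 1.729×10^-5 m⁴
Effective length L_e = K·L = 1 × 5.09 = 5.090 m
P_cr = π²EI / L_e² = π² × 162×10⁹ × 1.729×10^-5 / 5.090² = 1.067×10^6 N

P_cr ≈ 1070 kN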